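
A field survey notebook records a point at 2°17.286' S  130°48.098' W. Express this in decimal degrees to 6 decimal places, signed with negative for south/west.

Lat: 2 + 17.286/60 = 2.2881000
S → negative
Lon: 130 + 48.098/60 = 130.8016333
W ⇒ negate

-2.288100, -130.801633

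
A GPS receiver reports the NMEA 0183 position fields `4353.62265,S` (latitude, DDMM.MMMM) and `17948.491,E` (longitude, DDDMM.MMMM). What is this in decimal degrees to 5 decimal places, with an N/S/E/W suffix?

43.89371° S, 179.80818° E

Lat: split at 2 digits → 43° and 53.62265′; 43 + 53.62265/60 = 43.893711
Longitude: degrees = first 3 digits = 179, minutes = 48.491; 179 + 48.491/60 = 179.808183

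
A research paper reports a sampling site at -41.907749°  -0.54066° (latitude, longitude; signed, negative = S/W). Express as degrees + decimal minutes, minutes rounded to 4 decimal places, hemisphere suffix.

41° 54.4649′ S, 0° 32.4396′ W

Latitude is negative → S; |value| = 41.907749
Latitude: fractional part 0.907749 → 54.464940 minutes
Longitude is negative → W; |value| = 0.540660
Lon: minutes = (0.540660 − 0) × 60 = 32.439600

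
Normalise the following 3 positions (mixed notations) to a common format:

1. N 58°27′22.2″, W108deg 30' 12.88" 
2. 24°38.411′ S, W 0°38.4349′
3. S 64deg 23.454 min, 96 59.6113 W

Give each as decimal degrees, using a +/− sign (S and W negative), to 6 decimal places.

1. 58.456167, -108.503578
2. -24.640183, -0.640582
3. -64.390900, -96.993522

Point 1:
  Lat: 27′ + 22.2″ = 27.37000′; 58 + 27.37000/60 = 58.4561667
  N → positive
  Longitude: 30′ + 12.88″ = 30.21467′; 108 + 30.21467/60 = 108.5035778
  hemisphere W, so the sign is −
Point 2:
  Latitude: 38.411′ = 0.640183°; total 24.6401833
  S ⇒ negate
  Longitude: 0 + 38.4349/60 = 0.6405817
  W → negative
Point 3:
  Latitude: 23.454′ = 0.390900°; total 64.3909000
  S ⇒ negate
  Lon: 96 + 59.6113/60 = 96.9935217
  W ⇒ negate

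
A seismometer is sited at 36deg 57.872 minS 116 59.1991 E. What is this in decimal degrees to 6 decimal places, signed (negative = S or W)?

Lat: 57.872′ = 0.964533°; total 36.9645333
S → negative
Lon: 59.1991′ = 0.986652°; total 116.9866517
E ⇒ keep positive

-36.964533, 116.986652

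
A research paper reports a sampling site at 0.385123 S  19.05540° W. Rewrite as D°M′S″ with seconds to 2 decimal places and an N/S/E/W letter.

φ: 0.385123° → 23.10738′; 0.10738 × 60 = 6.4428″
λ: 0.055400° → 3.32400′; 0.32400 × 60 = 19.4400″

0°23′6.44″ S, 19°03′19.44″ W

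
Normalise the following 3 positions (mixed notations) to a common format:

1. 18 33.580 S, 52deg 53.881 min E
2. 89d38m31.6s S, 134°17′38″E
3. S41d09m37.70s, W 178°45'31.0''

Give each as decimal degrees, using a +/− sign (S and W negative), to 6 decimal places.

Point 1:
  Lat: 33.58′ = 0.559667°; total 18.5596667
  hemisphere S, so the sign is −
  λ: 52 + 53.881/60 = 52.8980167
  E ⇒ keep positive
Point 2:
  Latitude: 38′ + 31.6″ = 38.52667′; 89 + 38.52667/60 = 89.6421111
  S → negative
  Longitude: 134° + 17/60 + 38/3600 = 134 + 0.283333 + 0.010556 = 134.2938889
  E ⇒ keep positive
Point 3:
  Latitude: 41 + 9/60 + 37.7/3600 = 41.1604722
  S → negative
  Longitude: 178° + 45/60 + 31/3600 = 178 + 0.750000 + 0.008611 = 178.7586111
  hemisphere W, so the sign is −

1. -18.559667, 52.898017
2. -89.642111, 134.293889
3. -41.160472, -178.758611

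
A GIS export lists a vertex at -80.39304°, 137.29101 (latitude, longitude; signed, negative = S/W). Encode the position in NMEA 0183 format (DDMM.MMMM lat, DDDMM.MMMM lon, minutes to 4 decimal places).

8023.5824,S / 13717.4606,E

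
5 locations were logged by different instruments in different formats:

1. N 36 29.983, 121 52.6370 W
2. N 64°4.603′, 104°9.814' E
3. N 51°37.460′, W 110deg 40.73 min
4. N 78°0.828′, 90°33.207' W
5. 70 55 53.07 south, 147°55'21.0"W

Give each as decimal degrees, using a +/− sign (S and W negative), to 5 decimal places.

Point 1:
  Latitude: 29.983′ = 0.499717°; total 36.499717
  N ⇒ keep positive
  λ: 121 + 52.637/60 = 121.877283
  hemisphere W, so the sign is −
Point 2:
  Latitude: 64 + 4.603/60 = 64.076717
  N → positive
  Longitude: 9.814′ = 0.163567°; total 104.163567
  E ⇒ keep positive
Point 3:
  Lat: 37.46′ = 0.624333°; total 51.624333
  N ⇒ keep positive
  λ: 110 + 40.73/60 = 110.678833
  W → negative
Point 4:
  Lat: 0.828′ = 0.013800°; total 78.013800
  N → positive
  λ: 90 + 33.207/60 = 90.553450
  hemisphere W, so the sign is −
Point 5:
  Lat: 70 + 55/60 + 53.07/3600 = 70.931408
  S → negative
  λ: 147 + 55/60 + 21/3600 = 147.922500
  W → negative

1. 36.49972, -121.87728
2. 64.07672, 104.16357
3. 51.62433, -110.67883
4. 78.01380, -90.55345
5. -70.93141, -147.92250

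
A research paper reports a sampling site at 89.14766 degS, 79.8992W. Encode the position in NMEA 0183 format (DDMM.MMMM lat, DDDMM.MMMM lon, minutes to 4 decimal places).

8908.8596,S / 07953.9520,W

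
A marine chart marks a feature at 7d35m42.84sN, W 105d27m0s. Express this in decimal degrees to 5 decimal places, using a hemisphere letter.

7.59523° N, 105.45000° W

Lat: 7 + 35/60 + 42.84/3600 = 7.595233
Lon: 105° + 27/60 + 0/3600 = 105 + 0.450000 + 0.000000 = 105.450000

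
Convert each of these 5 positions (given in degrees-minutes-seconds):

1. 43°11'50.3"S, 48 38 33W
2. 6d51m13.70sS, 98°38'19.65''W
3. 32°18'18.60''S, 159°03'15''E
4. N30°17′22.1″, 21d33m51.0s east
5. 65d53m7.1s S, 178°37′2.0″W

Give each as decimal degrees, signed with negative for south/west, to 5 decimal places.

Point 1:
  Lat: 11′ + 50.3″ = 11.83833′; 43 + 11.83833/60 = 43.197306
  S ⇒ negate
  Longitude: 48° + 38/60 + 33/3600 = 48 + 0.633333 + 0.009167 = 48.642500
  hemisphere W, so the sign is −
Point 2:
  Lat: 6° + 51/60 + 13.7/3600 = 6 + 0.850000 + 0.003806 = 6.853806
  hemisphere S, so the sign is −
  Lon: 98° + 38/60 + 19.65/3600 = 98 + 0.633333 + 0.005458 = 98.638792
  hemisphere W, so the sign is −
Point 3:
  Lat: 18′ + 18.6″ = 18.31000′; 32 + 18.31000/60 = 32.305167
  hemisphere S, so the sign is −
  Longitude: 3′ + 15″ = 3.25000′; 159 + 3.25000/60 = 159.054167
  E → positive
Point 4:
  φ: 30 + 17/60 + 22.1/3600 = 30.289472
  N ⇒ keep positive
  Lon: 33′ + 51″ = 33.85000′; 21 + 33.85000/60 = 21.564167
  E → positive
Point 5:
  Latitude: 53′ + 7.1″ = 53.11833′; 65 + 53.11833/60 = 65.885306
  S ⇒ negate
  Longitude: 37′ + 2″ = 37.03333′; 178 + 37.03333/60 = 178.617222
  W → negative

1. -43.19731, -48.64250
2. -6.85381, -98.63879
3. -32.30517, 159.05417
4. 30.28947, 21.56417
5. -65.88531, -178.61722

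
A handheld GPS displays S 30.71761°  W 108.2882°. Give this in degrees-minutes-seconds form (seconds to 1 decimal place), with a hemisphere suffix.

φ: 0.717610° → 43.05660′; 0.05660 × 60 = 3.396″
λ: 0.288200° → 17.29200′; 0.29200 × 60 = 17.520″

30°43′3.4″ S, 108°17′17.5″ W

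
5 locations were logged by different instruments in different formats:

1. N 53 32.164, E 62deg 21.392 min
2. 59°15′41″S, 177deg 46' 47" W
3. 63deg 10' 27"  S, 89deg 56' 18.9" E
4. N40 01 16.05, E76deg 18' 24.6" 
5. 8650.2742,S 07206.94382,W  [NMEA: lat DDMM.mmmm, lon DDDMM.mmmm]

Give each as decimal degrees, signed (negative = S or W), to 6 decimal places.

Point 1:
  φ: 32.164′ = 0.536067°; total 53.5360667
  N ⇒ keep positive
  λ: 21.392′ = 0.356533°; total 62.3565333
  E → positive
Point 2:
  φ: 59° + 15/60 + 41/3600 = 59 + 0.250000 + 0.011389 = 59.2613889
  S → negative
  Longitude: 177 + 46/60 + 47/3600 = 177.7797222
  W ⇒ negate
Point 3:
  Latitude: 63 + 10/60 + 27/3600 = 63.1741667
  hemisphere S, so the sign is −
  λ: 89° + 56/60 + 18.9/3600 = 89 + 0.933333 + 0.005250 = 89.9385833
  E ⇒ keep positive
Point 4:
  φ: 1′ + 16.05″ = 1.26750′; 40 + 1.26750/60 = 40.0211250
  N → positive
  λ: 18′ + 24.6″ = 18.41000′; 76 + 18.41000/60 = 76.3068333
  E ⇒ keep positive
Point 5:
  φ: degrees = first 2 digits = 86, minutes = 50.2742; 86 + 50.2742/60 = 86.8379033
  S → negative
  Lon: degrees = first 3 digits = 72, minutes = 6.94382; 72 + 6.94382/60 = 72.1157303
  W → negative

1. 53.536067, 62.356533
2. -59.261389, -177.779722
3. -63.174167, 89.938583
4. 40.021125, 76.306833
5. -86.837903, -72.115730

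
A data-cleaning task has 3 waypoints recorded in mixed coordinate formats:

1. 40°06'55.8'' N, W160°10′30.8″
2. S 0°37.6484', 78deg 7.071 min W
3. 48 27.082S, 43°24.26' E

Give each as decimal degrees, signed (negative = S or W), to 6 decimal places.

Point 1:
  φ: 40 + 6/60 + 55.8/3600 = 40.1155000
  N ⇒ keep positive
  Longitude: 160 + 10/60 + 30.8/3600 = 160.1752222
  W → negative
Point 2:
  φ: 37.6484′ = 0.627473°; total 0.6274733
  S ⇒ negate
  λ: 7.071′ = 0.117850°; total 78.1178500
  hemisphere W, so the sign is −
Point 3:
  Lat: 27.082′ = 0.451367°; total 48.4513667
  S → negative
  Lon: 24.26′ = 0.404333°; total 43.4043333
  E → positive

1. 40.115500, -160.175222
2. -0.627473, -78.117850
3. -48.451367, 43.404333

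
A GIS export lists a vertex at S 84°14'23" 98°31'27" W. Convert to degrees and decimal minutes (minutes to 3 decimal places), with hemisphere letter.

φ: seconds/60 = 0.38333; minutes = 14 + 0.38333 = 14.38333
Longitude: 31 + 27/60 = 31.45000′

84° 14.383′ S, 98° 31.450′ W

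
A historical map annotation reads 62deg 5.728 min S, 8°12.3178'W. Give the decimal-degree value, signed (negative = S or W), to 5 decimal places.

Lat: 5.728′ = 0.095467°; total 62.095467
hemisphere S, so the sign is −
Lon: 12.3178′ = 0.205297°; total 8.205297
W ⇒ negate

-62.09547, -8.20530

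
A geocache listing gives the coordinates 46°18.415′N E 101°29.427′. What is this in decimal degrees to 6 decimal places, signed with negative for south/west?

46.306917, 101.490450

Latitude: 18.415′ = 0.306917°; total 46.3069167
N ⇒ keep positive
Lon: 29.427′ = 0.490450°; total 101.4904500
E → positive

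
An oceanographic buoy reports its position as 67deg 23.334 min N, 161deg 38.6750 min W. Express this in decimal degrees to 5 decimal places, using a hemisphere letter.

φ: 67 + 23.334/60 = 67.388900
λ: 38.675′ = 0.644583°; total 161.644583

67.38890° N, 161.64458° W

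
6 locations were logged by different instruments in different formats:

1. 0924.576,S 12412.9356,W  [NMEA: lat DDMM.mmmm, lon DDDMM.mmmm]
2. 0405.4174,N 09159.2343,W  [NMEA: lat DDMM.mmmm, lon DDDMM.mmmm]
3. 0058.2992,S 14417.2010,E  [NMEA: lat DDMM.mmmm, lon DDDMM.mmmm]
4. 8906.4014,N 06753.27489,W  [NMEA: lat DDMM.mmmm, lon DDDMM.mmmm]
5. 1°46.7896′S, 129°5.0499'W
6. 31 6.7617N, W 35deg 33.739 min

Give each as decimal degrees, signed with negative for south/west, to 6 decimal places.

Point 1:
  Lat: degrees = first 2 digits = 9, minutes = 24.576; 9 + 24.576/60 = 9.4096000
  S → negative
  λ: split at 3 digits → 124° and 12.9356′; 124 + 12.9356/60 = 124.2155933
  hemisphere W, so the sign is −
Point 2:
  φ: split at 2 digits → 04° and 5.4174′; 4 + 5.4174/60 = 4.0902900
  N ⇒ keep positive
  Lon: split at 3 digits → 091° and 59.2343′; 91 + 59.2343/60 = 91.9872383
  hemisphere W, so the sign is −
Point 3:
  Lat: split at 2 digits → 00° and 58.2992′; 0 + 58.2992/60 = 0.9716533
  hemisphere S, so the sign is −
  λ: degrees = first 3 digits = 144, minutes = 17.201; 144 + 17.201/60 = 144.2866833
  E → positive
Point 4:
  Latitude: split at 2 digits → 89° and 6.4014′; 89 + 6.4014/60 = 89.1066900
  N → positive
  Lon: split at 3 digits → 067° and 53.27489′; 67 + 53.27489/60 = 67.8879148
  W ⇒ negate
Point 5:
  φ: 1 + 46.7896/60 = 1.7798267
  S ⇒ negate
  λ: 129 + 5.0499/60 = 129.0841650
  W → negative
Point 6:
  Lat: 6.7617′ = 0.112695°; total 31.1126950
  N → positive
  λ: 33.739′ = 0.562317°; total 35.5623167
  hemisphere W, so the sign is −

1. -9.409600, -124.215593
2. 4.090290, -91.987238
3. -0.971653, 144.286683
4. 89.106690, -67.887915
5. -1.779827, -129.084165
6. 31.112695, -35.562317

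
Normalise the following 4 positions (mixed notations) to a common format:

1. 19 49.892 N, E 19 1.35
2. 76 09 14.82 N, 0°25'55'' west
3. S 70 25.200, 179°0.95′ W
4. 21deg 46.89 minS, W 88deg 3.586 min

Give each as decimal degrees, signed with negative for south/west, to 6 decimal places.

Point 1:
  Lat: 49.892′ = 0.831533°; total 19.8315333
  N ⇒ keep positive
  Lon: 19 + 1.35/60 = 19.0225000
  E → positive
Point 2:
  φ: 76° + 9/60 + 14.82/3600 = 76 + 0.150000 + 0.004117 = 76.1541167
  N → positive
  Longitude: 0 + 25/60 + 55/3600 = 0.4319444
  hemisphere W, so the sign is −
Point 3:
  Lat: 70 + 25.2/60 = 70.4200000
  S → negative
  Lon: 179 + 0.95/60 = 179.0158333
  W → negative
Point 4:
  φ: 21 + 46.89/60 = 21.7815000
  S → negative
  λ: 3.586′ = 0.059767°; total 88.0597667
  W → negative

1. 19.831533, 19.022500
2. 76.154117, -0.431944
3. -70.420000, -179.015833
4. -21.781500, -88.059767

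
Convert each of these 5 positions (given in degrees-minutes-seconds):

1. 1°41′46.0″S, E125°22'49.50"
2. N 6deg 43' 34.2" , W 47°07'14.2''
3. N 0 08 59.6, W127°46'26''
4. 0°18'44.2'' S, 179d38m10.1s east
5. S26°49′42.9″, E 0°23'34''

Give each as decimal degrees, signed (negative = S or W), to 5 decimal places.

1. -1.69611, 125.38042
2. 6.72617, -47.12061
3. 0.14989, -127.77389
4. -0.31228, 179.63614
5. -26.82858, 0.39278

Point 1:
  φ: 1° + 41/60 + 46/3600 = 1 + 0.683333 + 0.012778 = 1.696111
  S ⇒ negate
  Lon: 125° + 22/60 + 49.5/3600 = 125 + 0.366667 + 0.013750 = 125.380417
  E → positive
Point 2:
  Latitude: 43′ + 34.2″ = 43.57000′; 6 + 43.57000/60 = 6.726167
  N ⇒ keep positive
  Lon: 47 + 7/60 + 14.2/3600 = 47.120611
  W → negative
Point 3:
  φ: 0 + 8/60 + 59.6/3600 = 0.149889
  N ⇒ keep positive
  λ: 46′ + 26″ = 46.43333′; 127 + 46.43333/60 = 127.773889
  W ⇒ negate
Point 4:
  Lat: 0° + 18/60 + 44.2/3600 = 0 + 0.300000 + 0.012278 = 0.312278
  S → negative
  Lon: 179° + 38/60 + 10.1/3600 = 179 + 0.633333 + 0.002806 = 179.636139
  E → positive
Point 5:
  Latitude: 26° + 49/60 + 42.9/3600 = 26 + 0.816667 + 0.011917 = 26.828583
  S ⇒ negate
  λ: 0° + 23/60 + 34/3600 = 0 + 0.383333 + 0.009444 = 0.392778
  E → positive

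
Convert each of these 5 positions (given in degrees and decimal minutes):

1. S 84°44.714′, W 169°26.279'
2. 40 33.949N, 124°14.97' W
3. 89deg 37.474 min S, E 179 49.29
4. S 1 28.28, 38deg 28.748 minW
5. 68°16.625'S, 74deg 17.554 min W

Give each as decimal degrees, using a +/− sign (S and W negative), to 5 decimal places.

1. -84.74523, -169.43798
2. 40.56582, -124.24950
3. -89.62457, 179.82150
4. -1.47133, -38.47913
5. -68.27708, -74.29257

Point 1:
  Lat: 44.714′ = 0.745233°; total 84.745233
  hemisphere S, so the sign is −
  Lon: 169 + 26.279/60 = 169.437983
  W → negative
Point 2:
  Latitude: 33.949′ = 0.565817°; total 40.565817
  N ⇒ keep positive
  Lon: 14.97′ = 0.249500°; total 124.249500
  W → negative
Point 3:
  Lat: 37.474′ = 0.624567°; total 89.624567
  S → negative
  Lon: 49.29′ = 0.821500°; total 179.821500
  E → positive
Point 4:
  Lat: 28.28′ = 0.471333°; total 1.471333
  S → negative
  λ: 38 + 28.748/60 = 38.479133
  W ⇒ negate
Point 5:
  Lat: 16.625′ = 0.277083°; total 68.277083
  hemisphere S, so the sign is −
  Lon: 74 + 17.554/60 = 74.292567
  W → negative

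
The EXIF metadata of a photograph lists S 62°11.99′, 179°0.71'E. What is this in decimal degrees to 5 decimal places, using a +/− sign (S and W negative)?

-62.19983, 179.01183

Lat: 11.99′ = 0.199833°; total 62.199833
S ⇒ negate
Longitude: 0.71′ = 0.011833°; total 179.011833
E ⇒ keep positive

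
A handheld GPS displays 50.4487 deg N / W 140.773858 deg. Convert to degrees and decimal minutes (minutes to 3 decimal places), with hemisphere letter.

50° 26.922′ N, 140° 46.431′ W

Lat: fractional part 0.448700 → 26.92200 minutes
Longitude: fractional part 0.773858 → 46.43148 minutes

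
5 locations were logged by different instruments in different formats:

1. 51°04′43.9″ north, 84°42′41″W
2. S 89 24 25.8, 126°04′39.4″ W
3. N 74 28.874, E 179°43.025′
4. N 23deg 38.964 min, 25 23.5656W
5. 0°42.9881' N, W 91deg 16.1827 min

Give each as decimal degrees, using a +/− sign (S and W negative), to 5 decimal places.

1. 51.07886, -84.71139
2. -89.40717, -126.07761
3. 74.48123, 179.71708
4. 23.64940, -25.39276
5. 0.71647, -91.26971

Point 1:
  Lat: 4′ + 43.9″ = 4.73167′; 51 + 4.73167/60 = 51.078861
  N ⇒ keep positive
  Lon: 84 + 42/60 + 41/3600 = 84.711389
  W → negative
Point 2:
  φ: 89 + 24/60 + 25.8/3600 = 89.407167
  S → negative
  Lon: 126 + 4/60 + 39.4/3600 = 126.077611
  hemisphere W, so the sign is −
Point 3:
  Lat: 28.874′ = 0.481233°; total 74.481233
  N ⇒ keep positive
  Lon: 179 + 43.025/60 = 179.717083
  E → positive
Point 4:
  Latitude: 38.964′ = 0.649400°; total 23.649400
  N ⇒ keep positive
  Longitude: 25 + 23.5656/60 = 25.392760
  hemisphere W, so the sign is −
Point 5:
  Latitude: 42.9881′ = 0.716468°; total 0.716468
  N → positive
  λ: 16.1827′ = 0.269712°; total 91.269712
  W ⇒ negate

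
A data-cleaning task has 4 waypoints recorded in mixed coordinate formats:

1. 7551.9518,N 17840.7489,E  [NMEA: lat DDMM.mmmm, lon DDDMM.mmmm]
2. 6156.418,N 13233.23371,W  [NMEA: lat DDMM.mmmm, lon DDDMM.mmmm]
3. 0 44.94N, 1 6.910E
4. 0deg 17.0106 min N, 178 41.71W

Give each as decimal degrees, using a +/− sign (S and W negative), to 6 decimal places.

1. 75.865863, 178.679148
2. 61.940300, -132.553895
3. 0.749000, 1.115167
4. 0.283510, -178.695167

Point 1:
  φ: degrees = first 2 digits = 75, minutes = 51.9518; 75 + 51.9518/60 = 75.8658633
  N → positive
  Longitude: degrees = first 3 digits = 178, minutes = 40.7489; 178 + 40.7489/60 = 178.6791483
  E → positive
Point 2:
  Latitude: split at 2 digits → 61° and 56.418′; 61 + 56.418/60 = 61.9403000
  N ⇒ keep positive
  Longitude: split at 3 digits → 132° and 33.23371′; 132 + 33.23371/60 = 132.5538952
  hemisphere W, so the sign is −
Point 3:
  Lat: 44.94′ = 0.749000°; total 0.7490000
  N → positive
  Lon: 6.91′ = 0.115167°; total 1.1151667
  E → positive
Point 4:
  Latitude: 17.0106′ = 0.283510°; total 0.2835100
  N → positive
  Longitude: 178 + 41.71/60 = 178.6951667
  W → negative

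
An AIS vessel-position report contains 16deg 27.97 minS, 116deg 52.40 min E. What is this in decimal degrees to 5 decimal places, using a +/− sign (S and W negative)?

Latitude: 27.97′ = 0.466167°; total 16.466167
S ⇒ negate
Longitude: 52.4′ = 0.873333°; total 116.873333
E ⇒ keep positive

-16.46617, 116.87333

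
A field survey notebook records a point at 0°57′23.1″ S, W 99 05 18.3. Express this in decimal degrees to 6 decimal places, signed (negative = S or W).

-0.956417, -99.088417

Latitude: 0° + 57/60 + 23.1/3600 = 0 + 0.950000 + 0.006417 = 0.9564167
S ⇒ negate
Longitude: 99° + 5/60 + 18.3/3600 = 99 + 0.083333 + 0.005083 = 99.0884167
W → negative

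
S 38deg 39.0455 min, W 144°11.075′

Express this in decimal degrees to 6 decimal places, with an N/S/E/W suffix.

38.650758° S, 144.184583° W

Latitude: 39.0455′ = 0.650758°; total 38.6507583
Longitude: 11.075′ = 0.184583°; total 144.1845833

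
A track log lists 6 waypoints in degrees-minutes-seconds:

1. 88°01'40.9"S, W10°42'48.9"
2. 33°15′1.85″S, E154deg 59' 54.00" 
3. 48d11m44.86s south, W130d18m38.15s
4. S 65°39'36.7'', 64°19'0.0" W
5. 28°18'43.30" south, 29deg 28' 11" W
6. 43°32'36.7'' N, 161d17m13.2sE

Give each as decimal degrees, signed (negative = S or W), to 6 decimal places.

Point 1:
  Latitude: 88° + 1/60 + 40.9/3600 = 88 + 0.016667 + 0.011361 = 88.0280278
  S → negative
  Longitude: 10 + 42/60 + 48.9/3600 = 10.7135833
  W → negative
Point 2:
  Latitude: 33° + 15/60 + 1.85/3600 = 33 + 0.250000 + 0.000514 = 33.2505139
  hemisphere S, so the sign is −
  Longitude: 154 + 59/60 + 54/3600 = 154.9983333
  E → positive
Point 3:
  Lat: 11′ + 44.86″ = 11.74767′; 48 + 11.74767/60 = 48.1957944
  S ⇒ negate
  Lon: 18′ + 38.15″ = 18.63583′; 130 + 18.63583/60 = 130.3105972
  W → negative
Point 4:
  Lat: 65° + 39/60 + 36.7/3600 = 65 + 0.650000 + 0.010194 = 65.6601944
  S → negative
  Lon: 64° + 19/60 + 0/3600 = 64 + 0.316667 + 0.000000 = 64.3166667
  W → negative
Point 5:
  φ: 28 + 18/60 + 43.3/3600 = 28.3120278
  S ⇒ negate
  Longitude: 28′ + 11″ = 28.18333′; 29 + 28.18333/60 = 29.4697222
  hemisphere W, so the sign is −
Point 6:
  φ: 43° + 32/60 + 36.7/3600 = 43 + 0.533333 + 0.010194 = 43.5435278
  N ⇒ keep positive
  Lon: 161 + 17/60 + 13.2/3600 = 161.2870000
  E → positive

1. -88.028028, -10.713583
2. -33.250514, 154.998333
3. -48.195794, -130.310597
4. -65.660194, -64.316667
5. -28.312028, -29.469722
6. 43.543528, 161.287000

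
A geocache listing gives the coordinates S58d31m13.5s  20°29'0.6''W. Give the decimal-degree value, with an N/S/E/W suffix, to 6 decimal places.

58.520417° S, 20.483500° W

Lat: 58 + 31/60 + 13.5/3600 = 58.5204167
Longitude: 20 + 29/60 + 0.6/3600 = 20.4835000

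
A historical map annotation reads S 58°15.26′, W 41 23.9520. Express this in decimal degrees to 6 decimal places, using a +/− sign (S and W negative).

-58.254333, -41.399200

Lat: 58 + 15.26/60 = 58.2543333
S ⇒ negate
Longitude: 41 + 23.952/60 = 41.3992000
W ⇒ negate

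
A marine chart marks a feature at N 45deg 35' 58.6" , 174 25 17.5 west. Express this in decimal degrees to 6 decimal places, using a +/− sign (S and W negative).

45.599611, -174.421528

Latitude: 45° + 35/60 + 58.6/3600 = 45 + 0.583333 + 0.016278 = 45.5996111
N ⇒ keep positive
Lon: 25′ + 17.5″ = 25.29167′; 174 + 25.29167/60 = 174.4215278
W → negative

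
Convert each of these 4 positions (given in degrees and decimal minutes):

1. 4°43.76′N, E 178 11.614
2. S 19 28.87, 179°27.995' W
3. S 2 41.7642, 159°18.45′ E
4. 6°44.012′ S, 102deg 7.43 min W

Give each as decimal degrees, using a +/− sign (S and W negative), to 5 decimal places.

1. 4.72933, 178.19357
2. -19.48117, -179.46658
3. -2.69607, 159.30750
4. -6.73353, -102.12383

Point 1:
  φ: 43.76′ = 0.729333°; total 4.729333
  N ⇒ keep positive
  λ: 178 + 11.614/60 = 178.193567
  E ⇒ keep positive
Point 2:
  Latitude: 19 + 28.87/60 = 19.481167
  hemisphere S, so the sign is −
  Longitude: 179 + 27.995/60 = 179.466583
  W → negative
Point 3:
  φ: 2 + 41.7642/60 = 2.696070
  hemisphere S, so the sign is −
  Longitude: 18.45′ = 0.307500°; total 159.307500
  E ⇒ keep positive
Point 4:
  Latitude: 6 + 44.012/60 = 6.733533
  hemisphere S, so the sign is −
  Lon: 7.43′ = 0.123833°; total 102.123833
  W ⇒ negate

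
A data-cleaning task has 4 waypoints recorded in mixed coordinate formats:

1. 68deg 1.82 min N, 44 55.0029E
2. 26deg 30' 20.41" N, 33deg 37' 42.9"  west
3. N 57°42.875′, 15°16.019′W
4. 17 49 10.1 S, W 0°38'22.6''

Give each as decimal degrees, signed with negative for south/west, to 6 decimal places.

Point 1:
  Latitude: 68 + 1.82/60 = 68.0303333
  N → positive
  Lon: 44 + 55.0029/60 = 44.9167150
  E ⇒ keep positive
Point 2:
  Lat: 26 + 30/60 + 20.41/3600 = 26.5056694
  N → positive
  Longitude: 33° + 37/60 + 42.9/3600 = 33 + 0.616667 + 0.011917 = 33.6285833
  W ⇒ negate
Point 3:
  Latitude: 42.875′ = 0.714583°; total 57.7145833
  N → positive
  Lon: 16.019′ = 0.266983°; total 15.2669833
  W → negative
Point 4:
  φ: 17 + 49/60 + 10.1/3600 = 17.8194722
  S ⇒ negate
  Longitude: 38′ + 22.6″ = 38.37667′; 0 + 38.37667/60 = 0.6396111
  W → negative

1. 68.030333, 44.916715
2. 26.505669, -33.628583
3. 57.714583, -15.266983
4. -17.819472, -0.639611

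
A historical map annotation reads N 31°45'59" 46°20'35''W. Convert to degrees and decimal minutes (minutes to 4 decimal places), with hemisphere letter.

31° 45.9833′ N, 46° 20.5833′ W

Latitude: seconds/60 = 0.98333; minutes = 45 + 0.98333 = 45.983333
Longitude: seconds/60 = 0.58333; minutes = 20 + 0.58333 = 20.583333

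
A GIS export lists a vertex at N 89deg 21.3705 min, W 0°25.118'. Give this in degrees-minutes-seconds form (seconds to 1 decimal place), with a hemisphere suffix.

φ: 21.37050′ → 21′ and 0.37050 × 60 = 22.230″
Lon: fractional minutes 0.11800 × 60 = 7.080″

89°21′22.2″ N, 0°25′7.1″ W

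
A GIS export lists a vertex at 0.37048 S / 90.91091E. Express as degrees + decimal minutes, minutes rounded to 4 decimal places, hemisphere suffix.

0° 22.2288′ S, 90° 54.6546′ E

Latitude: 0° + 0.370480 × 60 = 0° 22.228800′
λ: minutes = (90.910910 − 90) × 60 = 54.654600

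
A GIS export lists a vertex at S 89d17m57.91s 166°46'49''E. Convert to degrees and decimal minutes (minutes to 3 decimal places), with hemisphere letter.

89° 17.965′ S, 166° 46.817′ E

Lat: seconds/60 = 0.96517; minutes = 17 + 0.96517 = 17.96517
Lon: seconds/60 = 0.81667; minutes = 46 + 0.81667 = 46.81667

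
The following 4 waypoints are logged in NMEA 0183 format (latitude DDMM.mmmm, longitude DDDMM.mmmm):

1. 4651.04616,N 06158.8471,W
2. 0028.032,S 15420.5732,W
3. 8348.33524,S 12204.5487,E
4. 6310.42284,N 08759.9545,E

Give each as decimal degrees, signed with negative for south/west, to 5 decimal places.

Point 1:
  Latitude: degrees = first 2 digits = 46, minutes = 51.04616; 46 + 51.04616/60 = 46.850769
  N → positive
  λ: split at 3 digits → 061° and 58.8471′; 61 + 58.8471/60 = 61.980785
  W ⇒ negate
Point 2:
  φ: degrees = first 2 digits = 0, minutes = 28.032; 0 + 28.032/60 = 0.467200
  hemisphere S, so the sign is −
  Longitude: split at 3 digits → 154° and 20.5732′; 154 + 20.5732/60 = 154.342887
  W ⇒ negate
Point 3:
  Latitude: degrees = first 2 digits = 83, minutes = 48.33524; 83 + 48.33524/60 = 83.805587
  S → negative
  Longitude: degrees = first 3 digits = 122, minutes = 4.5487; 122 + 4.5487/60 = 122.075812
  E → positive
Point 4:
  Lat: split at 2 digits → 63° and 10.42284′; 63 + 10.42284/60 = 63.173714
  N → positive
  λ: degrees = first 3 digits = 87, minutes = 59.9545; 87 + 59.9545/60 = 87.999242
  E ⇒ keep positive

1. 46.85077, -61.98079
2. -0.46720, -154.34289
3. -83.80559, 122.07581
4. 63.17371, 87.99924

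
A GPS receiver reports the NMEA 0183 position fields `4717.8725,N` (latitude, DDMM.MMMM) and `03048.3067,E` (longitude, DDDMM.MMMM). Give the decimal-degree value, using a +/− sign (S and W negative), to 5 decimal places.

47.29788, 30.80511

φ: degrees = first 2 digits = 47, minutes = 17.8725; 47 + 17.8725/60 = 47.297875
N ⇒ keep positive
Longitude: degrees = first 3 digits = 30, minutes = 48.3067; 30 + 48.3067/60 = 30.805112
E → positive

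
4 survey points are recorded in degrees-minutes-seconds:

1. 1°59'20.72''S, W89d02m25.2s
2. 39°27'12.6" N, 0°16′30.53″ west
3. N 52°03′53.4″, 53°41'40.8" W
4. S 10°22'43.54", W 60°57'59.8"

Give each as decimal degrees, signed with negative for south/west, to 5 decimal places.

Point 1:
  Latitude: 1° + 59/60 + 20.72/3600 = 1 + 0.983333 + 0.005756 = 1.989089
  hemisphere S, so the sign is −
  λ: 2′ + 25.2″ = 2.42000′; 89 + 2.42000/60 = 89.040333
  W ⇒ negate
Point 2:
  Lat: 39° + 27/60 + 12.6/3600 = 39 + 0.450000 + 0.003500 = 39.453500
  N ⇒ keep positive
  Lon: 0 + 16/60 + 30.53/3600 = 0.275147
  W → negative
Point 3:
  Lat: 52° + 3/60 + 53.4/3600 = 52 + 0.050000 + 0.014833 = 52.064833
  N ⇒ keep positive
  λ: 53 + 41/60 + 40.8/3600 = 53.694667
  W ⇒ negate
Point 4:
  φ: 10° + 22/60 + 43.54/3600 = 10 + 0.366667 + 0.012094 = 10.378761
  S ⇒ negate
  Longitude: 60 + 57/60 + 59.8/3600 = 60.966611
  W ⇒ negate

1. -1.98909, -89.04033
2. 39.45350, -0.27515
3. 52.06483, -53.69467
4. -10.37876, -60.96661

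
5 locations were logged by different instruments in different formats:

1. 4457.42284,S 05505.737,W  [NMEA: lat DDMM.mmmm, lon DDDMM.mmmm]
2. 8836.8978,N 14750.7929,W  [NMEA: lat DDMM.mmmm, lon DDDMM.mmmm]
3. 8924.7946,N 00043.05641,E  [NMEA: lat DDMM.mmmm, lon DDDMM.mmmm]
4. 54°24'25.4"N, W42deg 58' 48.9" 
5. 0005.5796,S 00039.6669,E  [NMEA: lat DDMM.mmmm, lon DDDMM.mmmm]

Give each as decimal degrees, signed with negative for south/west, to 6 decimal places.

Point 1:
  φ: split at 2 digits → 44° and 57.42284′; 44 + 57.42284/60 = 44.9570473
  S → negative
  λ: split at 3 digits → 055° and 5.737′; 55 + 5.737/60 = 55.0956167
  W ⇒ negate
Point 2:
  φ: split at 2 digits → 88° and 36.8978′; 88 + 36.8978/60 = 88.6149633
  N → positive
  Lon: split at 3 digits → 147° and 50.7929′; 147 + 50.7929/60 = 147.8465483
  W ⇒ negate
Point 3:
  Lat: split at 2 digits → 89° and 24.7946′; 89 + 24.7946/60 = 89.4132433
  N → positive
  Longitude: split at 3 digits → 000° and 43.05641′; 0 + 43.05641/60 = 0.7176068
  E ⇒ keep positive
Point 4:
  Latitude: 24′ + 25.4″ = 24.42333′; 54 + 24.42333/60 = 54.4070556
  N ⇒ keep positive
  λ: 42° + 58/60 + 48.9/3600 = 42 + 0.966667 + 0.013583 = 42.9802500
  W ⇒ negate
Point 5:
  φ: split at 2 digits → 00° and 5.5796′; 0 + 5.5796/60 = 0.0929933
  hemisphere S, so the sign is −
  λ: degrees = first 3 digits = 0, minutes = 39.6669; 0 + 39.6669/60 = 0.6611150
  E ⇒ keep positive

1. -44.957047, -55.095617
2. 88.614963, -147.846548
3. 89.413243, 0.717607
4. 54.407056, -42.980250
5. -0.092993, 0.661115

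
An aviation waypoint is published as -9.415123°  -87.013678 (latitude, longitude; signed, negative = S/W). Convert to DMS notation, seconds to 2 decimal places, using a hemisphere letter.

9°24′54.44″ S, 87°00′49.24″ W

Latitude is negative → S; |value| = 9.415123
Lat: 0.415123 × 60 = 24.90738′ → 24′, remainder × 60 = 54.4428″
Longitude is negative → W; |value| = 87.013678
Lon: whole degrees 87; 0.82068′ → 0′ and 49.2408″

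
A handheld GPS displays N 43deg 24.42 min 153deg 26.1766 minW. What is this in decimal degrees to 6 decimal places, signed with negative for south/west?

43.407000, -153.436277

φ: 43 + 24.42/60 = 43.4070000
N ⇒ keep positive
λ: 153 + 26.1766/60 = 153.4362767
hemisphere W, so the sign is −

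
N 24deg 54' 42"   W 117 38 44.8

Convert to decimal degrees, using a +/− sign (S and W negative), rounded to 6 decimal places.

Latitude: 54′ + 42″ = 54.70000′; 24 + 54.70000/60 = 24.9116667
N → positive
Longitude: 117° + 38/60 + 44.8/3600 = 117 + 0.633333 + 0.012444 = 117.6457778
W → negative

24.911667, -117.645778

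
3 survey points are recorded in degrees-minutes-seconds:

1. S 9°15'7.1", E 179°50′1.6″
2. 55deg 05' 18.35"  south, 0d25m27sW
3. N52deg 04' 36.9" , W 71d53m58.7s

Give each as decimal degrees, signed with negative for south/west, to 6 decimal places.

Point 1:
  Latitude: 9 + 15/60 + 7.1/3600 = 9.2519722
  hemisphere S, so the sign is −
  Longitude: 179 + 50/60 + 1.6/3600 = 179.8337778
  E → positive
Point 2:
  Latitude: 55° + 5/60 + 18.35/3600 = 55 + 0.083333 + 0.005097 = 55.0884306
  S → negative
  Lon: 0 + 25/60 + 27/3600 = 0.4241667
  W ⇒ negate
Point 3:
  Lat: 4′ + 36.9″ = 4.61500′; 52 + 4.61500/60 = 52.0769167
  N → positive
  Longitude: 71 + 53/60 + 58.7/3600 = 71.8996389
  W ⇒ negate

1. -9.251972, 179.833778
2. -55.088431, -0.424167
3. 52.076917, -71.899639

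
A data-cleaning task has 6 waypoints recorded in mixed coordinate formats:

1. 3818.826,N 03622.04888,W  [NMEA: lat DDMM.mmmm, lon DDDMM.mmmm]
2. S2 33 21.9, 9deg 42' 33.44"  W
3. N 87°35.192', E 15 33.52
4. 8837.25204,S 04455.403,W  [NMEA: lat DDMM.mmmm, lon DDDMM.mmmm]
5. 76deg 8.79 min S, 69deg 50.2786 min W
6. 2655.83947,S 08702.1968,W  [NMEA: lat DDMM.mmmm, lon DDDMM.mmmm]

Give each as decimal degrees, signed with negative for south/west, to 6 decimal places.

Point 1:
  Lat: degrees = first 2 digits = 38, minutes = 18.826; 38 + 18.826/60 = 38.3137667
  N → positive
  λ: split at 3 digits → 036° and 22.04888′; 36 + 22.04888/60 = 36.3674813
  hemisphere W, so the sign is −
Point 2:
  Lat: 2° + 33/60 + 21.9/3600 = 2 + 0.550000 + 0.006083 = 2.5560833
  hemisphere S, so the sign is −
  Lon: 9 + 42/60 + 33.44/3600 = 9.7092889
  W → negative
Point 3:
  φ: 87 + 35.192/60 = 87.5865333
  N ⇒ keep positive
  Longitude: 15 + 33.52/60 = 15.5586667
  E ⇒ keep positive
Point 4:
  Lat: split at 2 digits → 88° and 37.25204′; 88 + 37.25204/60 = 88.6208673
  S → negative
  λ: split at 3 digits → 044° and 55.403′; 44 + 55.403/60 = 44.9233833
  W ⇒ negate
Point 5:
  Lat: 8.79′ = 0.146500°; total 76.1465000
  hemisphere S, so the sign is −
  Longitude: 50.2786′ = 0.837977°; total 69.8379767
  W → negative
Point 6:
  φ: split at 2 digits → 26° and 55.83947′; 26 + 55.83947/60 = 26.9306578
  hemisphere S, so the sign is −
  Lon: degrees = first 3 digits = 87, minutes = 2.1968; 87 + 2.1968/60 = 87.0366133
  W → negative

1. 38.313767, -36.367481
2. -2.556083, -9.709289
3. 87.586533, 15.558667
4. -88.620867, -44.923383
5. -76.146500, -69.837977
6. -26.930658, -87.036613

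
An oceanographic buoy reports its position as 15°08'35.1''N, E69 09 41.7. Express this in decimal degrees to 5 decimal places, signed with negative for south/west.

15.14308, 69.16158

Lat: 15° + 8/60 + 35.1/3600 = 15 + 0.133333 + 0.009750 = 15.143083
N → positive
Longitude: 9′ + 41.7″ = 9.69500′; 69 + 9.69500/60 = 69.161583
E ⇒ keep positive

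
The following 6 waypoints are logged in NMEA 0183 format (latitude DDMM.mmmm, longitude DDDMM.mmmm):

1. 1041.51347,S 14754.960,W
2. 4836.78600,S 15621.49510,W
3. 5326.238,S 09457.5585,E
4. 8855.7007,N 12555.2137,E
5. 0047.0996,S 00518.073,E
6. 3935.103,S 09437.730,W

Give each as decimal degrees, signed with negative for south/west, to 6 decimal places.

1. -10.691891, -147.916000
2. -48.613100, -156.358252
3. -53.437300, 94.959308
4. 88.928345, 125.920228
5. -0.784993, 5.301217
6. -39.585050, -94.628833

Point 1:
  φ: degrees = first 2 digits = 10, minutes = 41.51347; 10 + 41.51347/60 = 10.6918912
  S ⇒ negate
  Lon: split at 3 digits → 147° and 54.96′; 147 + 54.96/60 = 147.9160000
  hemisphere W, so the sign is −
Point 2:
  φ: split at 2 digits → 48° and 36.786′; 48 + 36.786/60 = 48.6131000
  hemisphere S, so the sign is −
  λ: split at 3 digits → 156° and 21.4951′; 156 + 21.4951/60 = 156.3582517
  W → negative
Point 3:
  Latitude: degrees = first 2 digits = 53, minutes = 26.238; 53 + 26.238/60 = 53.4373000
  S ⇒ negate
  Longitude: split at 3 digits → 094° and 57.5585′; 94 + 57.5585/60 = 94.9593083
  E → positive
Point 4:
  φ: split at 2 digits → 88° and 55.7007′; 88 + 55.7007/60 = 88.9283450
  N → positive
  λ: degrees = first 3 digits = 125, minutes = 55.2137; 125 + 55.2137/60 = 125.9202283
  E ⇒ keep positive
Point 5:
  Lat: split at 2 digits → 00° and 47.0996′; 0 + 47.0996/60 = 0.7849933
  S → negative
  Lon: split at 3 digits → 005° and 18.073′; 5 + 18.073/60 = 5.3012167
  E ⇒ keep positive
Point 6:
  φ: split at 2 digits → 39° and 35.103′; 39 + 35.103/60 = 39.5850500
  hemisphere S, so the sign is −
  λ: split at 3 digits → 094° and 37.73′; 94 + 37.73/60 = 94.6288333
  W ⇒ negate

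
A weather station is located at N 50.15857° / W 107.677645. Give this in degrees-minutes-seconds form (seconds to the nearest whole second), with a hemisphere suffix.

Lat: 0.158570 × 60 = 9.51420′ → 9′, remainder × 60 = 30.85″
λ: 0.677645° → 40.65870′; 0.65870 × 60 = 39.52″

50°09′31″ N, 107°40′40″ W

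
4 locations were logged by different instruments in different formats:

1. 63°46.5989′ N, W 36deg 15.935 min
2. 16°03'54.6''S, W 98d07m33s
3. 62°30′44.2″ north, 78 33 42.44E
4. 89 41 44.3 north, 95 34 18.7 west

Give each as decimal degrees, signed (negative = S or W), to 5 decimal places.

1. 63.77665, -36.26558
2. -16.06517, -98.12583
3. 62.51228, 78.56179
4. 89.69564, -95.57186

Point 1:
  Latitude: 46.5989′ = 0.776648°; total 63.776648
  N ⇒ keep positive
  Lon: 36 + 15.935/60 = 36.265583
  W ⇒ negate
Point 2:
  Lat: 16° + 3/60 + 54.6/3600 = 16 + 0.050000 + 0.015167 = 16.065167
  hemisphere S, so the sign is −
  λ: 7′ + 33″ = 7.55000′; 98 + 7.55000/60 = 98.125833
  W ⇒ negate
Point 3:
  φ: 30′ + 44.2″ = 30.73667′; 62 + 30.73667/60 = 62.512278
  N → positive
  λ: 33′ + 42.44″ = 33.70733′; 78 + 33.70733/60 = 78.561789
  E → positive
Point 4:
  Latitude: 41′ + 44.3″ = 41.73833′; 89 + 41.73833/60 = 89.695639
  N ⇒ keep positive
  Longitude: 34′ + 18.7″ = 34.31167′; 95 + 34.31167/60 = 95.571861
  W → negative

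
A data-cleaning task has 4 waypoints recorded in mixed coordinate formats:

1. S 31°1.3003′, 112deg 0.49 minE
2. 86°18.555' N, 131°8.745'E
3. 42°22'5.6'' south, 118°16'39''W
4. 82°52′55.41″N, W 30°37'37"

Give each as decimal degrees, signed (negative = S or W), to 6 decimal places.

Point 1:
  φ: 31 + 1.3003/60 = 31.0216717
  hemisphere S, so the sign is −
  Longitude: 112 + 0.49/60 = 112.0081667
  E ⇒ keep positive
Point 2:
  Lat: 18.555′ = 0.309250°; total 86.3092500
  N → positive
  Longitude: 131 + 8.745/60 = 131.1457500
  E ⇒ keep positive
Point 3:
  Lat: 42° + 22/60 + 5.6/3600 = 42 + 0.366667 + 0.001556 = 42.3682222
  hemisphere S, so the sign is −
  λ: 16′ + 39″ = 16.65000′; 118 + 16.65000/60 = 118.2775000
  W → negative
Point 4:
  φ: 52′ + 55.41″ = 52.92350′; 82 + 52.92350/60 = 82.8820583
  N → positive
  Lon: 30° + 37/60 + 37/3600 = 30 + 0.616667 + 0.010278 = 30.6269444
  W → negative

1. -31.021672, 112.008167
2. 86.309250, 131.145750
3. -42.368222, -118.277500
4. 82.882058, -30.626944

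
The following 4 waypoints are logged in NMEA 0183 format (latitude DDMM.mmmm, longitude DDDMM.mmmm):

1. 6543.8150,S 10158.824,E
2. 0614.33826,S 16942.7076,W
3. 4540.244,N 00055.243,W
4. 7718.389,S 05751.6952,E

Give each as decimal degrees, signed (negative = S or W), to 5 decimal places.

1. -65.73025, 101.98040
2. -6.23897, -169.71179
3. 45.67073, -0.92072
4. -77.30648, 57.86159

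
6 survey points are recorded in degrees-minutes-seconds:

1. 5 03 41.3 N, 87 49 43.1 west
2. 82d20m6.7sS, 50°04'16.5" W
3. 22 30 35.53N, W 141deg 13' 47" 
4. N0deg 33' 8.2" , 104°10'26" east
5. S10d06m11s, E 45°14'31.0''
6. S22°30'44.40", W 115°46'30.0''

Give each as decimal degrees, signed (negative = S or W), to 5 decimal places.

Point 1:
  Latitude: 3′ + 41.3″ = 3.68833′; 5 + 3.68833/60 = 5.061472
  N → positive
  λ: 87 + 49/60 + 43.1/3600 = 87.828639
  W → negative
Point 2:
  φ: 82 + 20/60 + 6.7/3600 = 82.335194
  S ⇒ negate
  Longitude: 4′ + 16.5″ = 4.27500′; 50 + 4.27500/60 = 50.071250
  W ⇒ negate
Point 3:
  φ: 22° + 30/60 + 35.53/3600 = 22 + 0.500000 + 0.009869 = 22.509869
  N ⇒ keep positive
  Longitude: 13′ + 47″ = 13.78333′; 141 + 13.78333/60 = 141.229722
  W → negative
Point 4:
  Latitude: 0 + 33/60 + 8.2/3600 = 0.552278
  N ⇒ keep positive
  λ: 104 + 10/60 + 26/3600 = 104.173889
  E → positive
Point 5:
  Latitude: 6′ + 11″ = 6.18333′; 10 + 6.18333/60 = 10.103056
  hemisphere S, so the sign is −
  Lon: 45 + 14/60 + 31/3600 = 45.241944
  E ⇒ keep positive
Point 6:
  Latitude: 22 + 30/60 + 44.4/3600 = 22.512333
  S → negative
  Longitude: 46′ + 30″ = 46.50000′; 115 + 46.50000/60 = 115.775000
  hemisphere W, so the sign is −

1. 5.06147, -87.82864
2. -82.33519, -50.07125
3. 22.50987, -141.22972
4. 0.55228, 104.17389
5. -10.10306, 45.24194
6. -22.51233, -115.77500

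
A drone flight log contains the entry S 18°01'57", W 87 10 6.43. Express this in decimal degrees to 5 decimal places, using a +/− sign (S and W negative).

-18.03250, -87.16845

Lat: 18° + 1/60 + 57/3600 = 18 + 0.016667 + 0.015833 = 18.032500
S → negative
Lon: 10′ + 6.43″ = 10.10717′; 87 + 10.10717/60 = 87.168453
hemisphere W, so the sign is −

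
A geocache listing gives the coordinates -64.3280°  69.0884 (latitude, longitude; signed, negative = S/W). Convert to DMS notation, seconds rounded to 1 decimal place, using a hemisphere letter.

64°19′40.8″ S, 69°05′18.2″ E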